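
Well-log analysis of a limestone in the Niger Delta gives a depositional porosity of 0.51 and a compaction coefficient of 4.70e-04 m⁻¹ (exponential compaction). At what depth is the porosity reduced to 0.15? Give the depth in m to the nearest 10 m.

Working in km (1 km = 1000 m; β in km⁻¹ = β in m⁻¹ × 1000):
Invert Athy's law: Z = ln(n₀/n) / β
Z = ln(0.51/0.15) / 0.47 = ln(3.4) / 0.47 = 1.2238 / 0.47 = 2.604 km

2600 m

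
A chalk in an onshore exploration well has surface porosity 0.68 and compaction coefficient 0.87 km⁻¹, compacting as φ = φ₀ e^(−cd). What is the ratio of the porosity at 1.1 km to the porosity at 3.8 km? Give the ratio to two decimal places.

φ(d₁)/φ(d₂) = e^(−c·d₁)/e^(−c·d₂) = e^{c(d₂−d₁)}
= exp(0.87 × 2.7) = exp(2.349) = 10.4751

10.48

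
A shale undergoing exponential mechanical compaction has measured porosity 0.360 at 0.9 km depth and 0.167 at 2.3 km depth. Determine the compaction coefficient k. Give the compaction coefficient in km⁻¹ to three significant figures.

Athy: phi(z) = phi₀ e^(−kz) ⇒ phi₁/phi₂ = e^{k(z₂−z₁)} ⇒ k = ln(phi₁/phi₂)/(z₂−z₁)
k = ln(0.36/0.167) / (2.3 − 0.9) = ln(2.156) / 1.4 = 0.7681 / 1.4 = 0.5487 km⁻¹

0.549 km⁻¹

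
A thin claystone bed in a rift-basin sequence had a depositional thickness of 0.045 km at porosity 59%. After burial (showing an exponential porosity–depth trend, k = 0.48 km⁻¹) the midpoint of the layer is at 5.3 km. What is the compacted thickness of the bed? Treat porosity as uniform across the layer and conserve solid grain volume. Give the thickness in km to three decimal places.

Porosity at 5.3 km: φ = 0.59·exp(−0.48×5.3) = 0.0463
Solid-volume conservation: h(1−φ) = h₀(1−φ₀) ⇒ h = h₀·(1−φ₀)/(1−φ)
h = 0.045 × (1 − 0.59)/(1 − 0.0463) = 0.045 × 0.4299 = 0.0193 km

0.019 km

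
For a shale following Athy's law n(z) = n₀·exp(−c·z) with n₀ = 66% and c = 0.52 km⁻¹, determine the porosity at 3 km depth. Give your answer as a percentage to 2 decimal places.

n = n₀·exp(−c·z) = 0.66 × exp(−0.52 × 3) = 0.66 × exp(−1.56)
  = 0.66 × 0.2101 = 0.1387

13.87%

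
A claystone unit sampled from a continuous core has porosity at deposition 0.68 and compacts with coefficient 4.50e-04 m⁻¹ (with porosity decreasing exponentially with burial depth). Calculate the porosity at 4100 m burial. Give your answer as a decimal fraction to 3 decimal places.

0.107

Working in km (1 km = 1000 m; c in km⁻¹ = c in m⁻¹ × 1000):
phi = phi₀·exp(−c·Z) = 0.68 × exp(−0.45 × 4.1) = 0.68 × exp(−1.845)
  = 0.68 × 0.1580 = 0.1075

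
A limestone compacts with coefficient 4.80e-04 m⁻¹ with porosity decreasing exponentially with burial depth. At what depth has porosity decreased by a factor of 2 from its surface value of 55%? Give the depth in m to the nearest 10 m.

1440 m

Working in km (1 km = 1000 m; β in km⁻¹ = β in m⁻¹ × 1000):
φ/φ₀ = 1/2 ⇒ exp(−β·Z) = 1/2 ⇒ Z = ln(2) / β
Z = 0.6931 / 0.48 = 1.444 km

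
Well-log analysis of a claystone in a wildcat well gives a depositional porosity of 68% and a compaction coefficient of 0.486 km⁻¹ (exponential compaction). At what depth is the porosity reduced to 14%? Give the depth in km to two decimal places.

3.25 km

Invert Athy's law: Z = ln(φ₀/φ) / k
Z = ln(0.68/0.14) / 0.486 = ln(4.857) / 0.486 = 1.5805 / 0.486 = 3.252 km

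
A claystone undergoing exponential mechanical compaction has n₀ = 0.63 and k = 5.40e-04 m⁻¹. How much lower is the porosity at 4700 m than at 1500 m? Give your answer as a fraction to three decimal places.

Working in km (1 km = 1000 m; k in km⁻¹ = k in m⁻¹ × 1000):
n(1.5) = 0.63·e^(−0.54×1.5) = 0.2803
n(4.7) = 0.63·e^(−0.54×4.7) = 0.0498
Δn = 0.2803 − 0.0498 = 0.2305

0.230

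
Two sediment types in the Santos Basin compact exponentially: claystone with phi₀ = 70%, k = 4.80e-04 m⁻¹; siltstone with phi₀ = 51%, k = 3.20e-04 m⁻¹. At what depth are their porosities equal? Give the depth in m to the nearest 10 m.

1980 m

Working in km (1 km = 1000 m; k in km⁻¹ = k in m⁻¹ × 1000):
Set phi₀ₐ e^(−kₐd) = phi₀ᵦ e^(−kᵦd) ⇒ ln(phi₀ₐ/phi₀ᵦ) = (kₐ − kᵦ)·d
d = ln(0.7/0.51) / (0.48 − 0.32) = 0.3167 / 0.16 = 1.979 km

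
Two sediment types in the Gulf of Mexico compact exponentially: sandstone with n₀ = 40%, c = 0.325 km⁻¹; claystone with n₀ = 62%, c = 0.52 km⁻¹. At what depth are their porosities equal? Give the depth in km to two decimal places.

2.25 km

Set n₀ₐ e^(−cₐz) = n₀ᵦ e^(−cᵦz) ⇒ ln(n₀ₐ/n₀ᵦ) = (cₐ − cᵦ)·z
z = ln(0.4/0.62) / (0.325 − 0.52) = -0.4383 / -0.195 = 2.247 km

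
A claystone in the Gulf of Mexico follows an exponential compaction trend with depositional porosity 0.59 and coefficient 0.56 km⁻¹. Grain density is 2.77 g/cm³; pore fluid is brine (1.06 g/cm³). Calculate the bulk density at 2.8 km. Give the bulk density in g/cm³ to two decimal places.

2.56 g/cm³

Porosity at depth: phi = 0.59·exp(−0.56×2.8) = 0.59×0.2085 = 0.1230
Bulk density: ρ_b = (1−phi)ρ_g + phi·ρ_f = 0.8770×2.77 + 0.1230×1.06
       = 2.429 + 0.130 = 2.560 g/cm³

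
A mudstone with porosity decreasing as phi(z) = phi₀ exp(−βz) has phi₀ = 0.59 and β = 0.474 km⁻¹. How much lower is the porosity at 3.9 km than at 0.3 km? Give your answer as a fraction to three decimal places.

phi(0.3) = 0.59·e^(−0.474×0.3) = 0.5118
phi(3.9) = 0.59·e^(−0.474×3.9) = 0.0929
Δphi = 0.5118 − 0.0929 = 0.4189

0.419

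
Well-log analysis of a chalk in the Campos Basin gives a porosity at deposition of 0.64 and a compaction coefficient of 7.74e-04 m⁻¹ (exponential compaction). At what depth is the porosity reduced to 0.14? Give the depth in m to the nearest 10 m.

1960 m

Working in km (1 km = 1000 m; β in km⁻¹ = β in m⁻¹ × 1000):
Invert Athy's law: Z = ln(phi₀/phi) / β
Z = ln(0.64/0.14) / 0.774 = ln(4.571) / 0.774 = 1.5198 / 0.774 = 1.964 km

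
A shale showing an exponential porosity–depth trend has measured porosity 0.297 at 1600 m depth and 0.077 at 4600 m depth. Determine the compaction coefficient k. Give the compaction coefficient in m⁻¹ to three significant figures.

0.000450 m⁻¹

Working in km (1 km = 1000 m; k in km⁻¹ = k in m⁻¹ × 1000):
Athy: φ(d) = φ₀ e^(−kd) ⇒ φ₁/φ₂ = e^{k(d₂−d₁)} ⇒ k = ln(φ₁/φ₂)/(d₂−d₁)
k = ln(0.297/0.077) / (4.6 − 1.6) = ln(3.857) / 3 = 1.3499 / 3 = 0.45 km⁻¹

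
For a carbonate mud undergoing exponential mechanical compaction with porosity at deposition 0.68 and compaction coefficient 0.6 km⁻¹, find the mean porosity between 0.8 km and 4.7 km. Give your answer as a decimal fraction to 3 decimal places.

⟨n⟩ = (1/(z₂−z₁)) ∫ n₀ e^(−kz) dz = n₀·(e^(−k·z₁) − e^(−k·z₂)) / (k·(z₂−z₁))
e^(−0.6×0.8) = 0.6188; e^(−0.6×4.7) = 0.0596
⟨n⟩ = 0.68 × (0.6188 − 0.0596) / (0.6 × 3.9) = 0.68 × 0.2390 = 0.1625

0.162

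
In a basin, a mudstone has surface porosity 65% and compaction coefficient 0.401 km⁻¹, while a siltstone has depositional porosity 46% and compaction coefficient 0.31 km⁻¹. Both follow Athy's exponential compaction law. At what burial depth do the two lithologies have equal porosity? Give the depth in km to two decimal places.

Set φ₀ₐ e^(−cₐZ) = φ₀ᵦ e^(−cᵦZ) ⇒ ln(φ₀ₐ/φ₀ᵦ) = (cₐ − cᵦ)·Z
Z = ln(0.65/0.46) / (0.401 − 0.31) = 0.3457 / 0.091 = 3.799 km

3.80 km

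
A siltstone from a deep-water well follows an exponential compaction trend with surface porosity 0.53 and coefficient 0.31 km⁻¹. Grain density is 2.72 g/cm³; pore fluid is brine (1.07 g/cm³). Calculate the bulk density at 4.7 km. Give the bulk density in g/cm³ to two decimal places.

Porosity at depth: n = 0.53·exp(−0.31×4.7) = 0.53×0.2329 = 0.1235
Bulk density: ρ_b = (1−n)ρ_g + n·ρ_f = 0.8765×2.72 + 0.1235×1.07
       = 2.384 + 0.132 = 2.516 g/cm³

2.52 g/cm³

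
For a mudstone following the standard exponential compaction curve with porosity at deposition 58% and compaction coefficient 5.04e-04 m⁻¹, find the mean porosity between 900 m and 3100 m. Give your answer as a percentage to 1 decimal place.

22.3%

Working in km (1 km = 1000 m; β in km⁻¹ = β in m⁻¹ × 1000):
⟨φ⟩ = (1/(d₂−d₁)) ∫ φ₀ e^(−βd) dd = φ₀·(e^(−β·d₁) − e^(−β·d₂)) / (β·(d₂−d₁))
e^(−0.504×0.9) = 0.6353; e^(−0.504×3.1) = 0.2096
⟨φ⟩ = 0.58 × (0.6353 − 0.2096) / (0.504 × 2.2) = 0.58 × 0.3839 = 0.2227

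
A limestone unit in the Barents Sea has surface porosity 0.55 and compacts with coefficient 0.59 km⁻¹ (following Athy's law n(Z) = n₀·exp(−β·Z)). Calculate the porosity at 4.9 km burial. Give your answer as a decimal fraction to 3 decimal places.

n = n₀·exp(−β·Z) = 0.55 × exp(−0.59 × 4.9) = 0.55 × exp(−2.891)
  = 0.55 × 0.0555 = 0.0305

0.031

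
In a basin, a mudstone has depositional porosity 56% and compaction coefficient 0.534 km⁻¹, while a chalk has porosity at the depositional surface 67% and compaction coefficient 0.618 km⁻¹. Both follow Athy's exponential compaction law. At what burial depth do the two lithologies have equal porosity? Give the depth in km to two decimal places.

Set phi₀ₐ e^(−cₐz) = phi₀ᵦ e^(−cᵦz) ⇒ ln(phi₀ₐ/phi₀ᵦ) = (cₐ − cᵦ)·z
z = ln(0.56/0.67) / (0.534 − 0.618) = -0.1793 / -0.084 = 2.135 km

2.14 km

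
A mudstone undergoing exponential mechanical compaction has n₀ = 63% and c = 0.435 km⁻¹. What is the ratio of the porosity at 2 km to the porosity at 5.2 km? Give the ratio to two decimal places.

n(d₁)/n(d₂) = e^(−c·d₁)/e^(−c·d₂) = e^{c(d₂−d₁)}
= exp(0.435 × 3.2) = exp(1.392) = 4.0229

4.02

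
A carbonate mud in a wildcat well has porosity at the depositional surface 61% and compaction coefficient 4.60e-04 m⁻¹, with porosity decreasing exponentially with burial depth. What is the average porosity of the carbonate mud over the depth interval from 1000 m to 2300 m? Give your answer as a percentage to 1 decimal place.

Working in km (1 km = 1000 m; β in km⁻¹ = β in m⁻¹ × 1000):
⟨n⟩ = (1/(z₂−z₁)) ∫ n₀ e^(−βz) dz = n₀·(e^(−β·z₁) − e^(−β·z₂)) / (β·(z₂−z₁))
e^(−0.46×1) = 0.6313; e^(−0.46×2.3) = 0.3471
⟨n⟩ = 0.61 × (0.6313 − 0.3471) / (0.46 × 1.3) = 0.61 × 0.4751 = 0.2898

29.0%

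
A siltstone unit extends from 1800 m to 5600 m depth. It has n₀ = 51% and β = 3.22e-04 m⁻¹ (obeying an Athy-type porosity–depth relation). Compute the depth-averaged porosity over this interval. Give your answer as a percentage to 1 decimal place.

16.5%

Working in km (1 km = 1000 m; β in km⁻¹ = β in m⁻¹ × 1000):
⟨n⟩ = (1/(Z₂−Z₁)) ∫ n₀ e^(−βZ) dZ = n₀·(e^(−β·Z₁) − e^(−β·Z₂)) / (β·(Z₂−Z₁))
e^(−0.322×1.8) = 0.5601; e^(−0.322×5.6) = 0.1648
⟨n⟩ = 0.51 × (0.5601 − 0.1648) / (0.322 × 3.8) = 0.51 × 0.3231 = 0.1648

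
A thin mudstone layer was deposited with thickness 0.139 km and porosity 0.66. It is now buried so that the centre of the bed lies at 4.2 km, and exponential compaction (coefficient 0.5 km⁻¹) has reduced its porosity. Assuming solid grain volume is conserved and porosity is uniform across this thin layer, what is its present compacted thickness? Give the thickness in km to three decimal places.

Porosity at 4.2 km: φ = 0.66·exp(−0.5×4.2) = 0.0808
Solid-volume conservation: h(1−φ) = h₀(1−φ₀) ⇒ h = h₀·(1−φ₀)/(1−φ)
h = 0.139 × (1 − 0.66)/(1 − 0.0808) = 0.139 × 0.3699 = 0.0514 km

0.051 km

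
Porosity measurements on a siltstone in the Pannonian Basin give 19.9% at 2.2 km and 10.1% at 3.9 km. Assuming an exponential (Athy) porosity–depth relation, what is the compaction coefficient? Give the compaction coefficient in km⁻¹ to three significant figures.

0.399 km⁻¹

Athy: n(Z) = n₀ e^(−βZ) ⇒ n₁/n₂ = e^{β(Z₂−Z₁)} ⇒ β = ln(n₁/n₂)/(Z₂−Z₁)
β = ln(0.199/0.101) / (3.9 − 2.2) = ln(1.97) / 1.7 = 0.6782 / 1.7 = 0.3989 km⁻¹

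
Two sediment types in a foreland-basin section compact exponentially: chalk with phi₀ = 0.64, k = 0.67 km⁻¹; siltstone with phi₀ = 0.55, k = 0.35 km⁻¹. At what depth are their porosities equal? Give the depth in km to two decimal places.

Set phi₀ₐ e^(−kₐd) = phi₀ᵦ e^(−kᵦd) ⇒ ln(phi₀ₐ/phi₀ᵦ) = (kₐ − kᵦ)·d
d = ln(0.64/0.55) / (0.67 − 0.35) = 0.1515 / 0.32 = 0.474 km

0.47 km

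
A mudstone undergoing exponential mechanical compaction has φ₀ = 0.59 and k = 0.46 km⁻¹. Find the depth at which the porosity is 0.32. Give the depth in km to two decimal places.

Invert Athy's law: Z = ln(φ₀/φ) / k
Z = ln(0.59/0.32) / 0.46 = ln(1.844) / 0.46 = 0.6118 / 0.46 = 1.330 km

1.33 km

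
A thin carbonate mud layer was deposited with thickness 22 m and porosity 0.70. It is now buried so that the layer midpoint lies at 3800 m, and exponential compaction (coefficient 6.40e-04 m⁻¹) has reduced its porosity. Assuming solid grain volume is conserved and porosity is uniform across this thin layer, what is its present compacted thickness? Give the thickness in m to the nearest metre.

Working in km (1 km = 1000 m; β in km⁻¹ = β in m⁻¹ × 1000):
Porosity at 3.8 km: phi = 0.7·exp(−0.64×3.8) = 0.0615
Solid-volume conservation: h(1−phi) = h₀(1−phi₀) ⇒ h = h₀·(1−phi₀)/(1−phi)
h = 0.022 × (1 − 0.7)/(1 − 0.0615) = 0.022 × 0.3197 = 0.0070 km

7 m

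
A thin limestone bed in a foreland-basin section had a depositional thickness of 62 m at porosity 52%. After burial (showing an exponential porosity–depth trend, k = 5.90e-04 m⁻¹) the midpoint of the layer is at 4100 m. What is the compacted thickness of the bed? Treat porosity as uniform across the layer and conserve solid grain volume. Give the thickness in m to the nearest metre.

31 m

Working in km (1 km = 1000 m; k in km⁻¹ = k in m⁻¹ × 1000):
Porosity at 4.1 km: phi = 0.52·exp(−0.59×4.1) = 0.0463
Solid-volume conservation: h(1−phi) = h₀(1−phi₀) ⇒ h = h₀·(1−phi₀)/(1−phi)
h = 0.062 × (1 − 0.52)/(1 − 0.0463) = 0.062 × 0.5033 = 0.0312 km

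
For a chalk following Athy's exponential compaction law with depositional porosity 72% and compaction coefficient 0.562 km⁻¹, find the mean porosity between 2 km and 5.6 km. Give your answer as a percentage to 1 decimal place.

⟨n⟩ = (1/(d₂−d₁)) ∫ n₀ e^(−kd) dd = n₀·(e^(−k·d₁) − e^(−k·d₂)) / (k·(d₂−d₁))
e^(−0.562×2) = 0.3250; e^(−0.562×5.6) = 0.0430
⟨n⟩ = 0.72 × (0.3250 − 0.0430) / (0.562 × 3.6) = 0.72 × 0.1394 = 0.1004

10.0%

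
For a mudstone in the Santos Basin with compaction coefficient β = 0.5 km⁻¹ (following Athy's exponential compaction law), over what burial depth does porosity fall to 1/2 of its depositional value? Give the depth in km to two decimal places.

phi/phi₀ = 1/2 ⇒ exp(−β·d) = 1/2 ⇒ d = ln(2) / β
d = 0.6931 / 0.5 = 1.386 km

1.39 km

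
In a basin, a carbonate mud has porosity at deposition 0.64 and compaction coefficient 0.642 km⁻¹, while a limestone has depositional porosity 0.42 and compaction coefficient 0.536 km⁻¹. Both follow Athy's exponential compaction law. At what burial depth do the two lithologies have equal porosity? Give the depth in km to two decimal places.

Set n₀ₐ e^(−kₐZ) = n₀ᵦ e^(−kᵦZ) ⇒ ln(n₀ₐ/n₀ᵦ) = (kₐ − kᵦ)·Z
Z = ln(0.64/0.42) / (0.642 − 0.536) = 0.4212 / 0.106 = 3.974 km

3.97 km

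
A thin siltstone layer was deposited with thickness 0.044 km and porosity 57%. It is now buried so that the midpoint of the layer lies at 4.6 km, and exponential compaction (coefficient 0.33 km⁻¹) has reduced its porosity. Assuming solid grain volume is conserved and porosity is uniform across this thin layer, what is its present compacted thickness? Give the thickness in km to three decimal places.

Porosity at 4.6 km: φ = 0.57·exp(−0.33×4.6) = 0.1249
Solid-volume conservation: h(1−φ) = h₀(1−φ₀) ⇒ h = h₀·(1−φ₀)/(1−φ)
h = 0.044 × (1 − 0.57)/(1 − 0.1249) = 0.044 × 0.4914 = 0.0216 km

0.022 km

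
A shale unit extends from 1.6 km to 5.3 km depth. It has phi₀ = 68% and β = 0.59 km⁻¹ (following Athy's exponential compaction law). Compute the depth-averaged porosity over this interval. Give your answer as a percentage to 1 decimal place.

10.8%

⟨phi⟩ = (1/(Z₂−Z₁)) ∫ phi₀ e^(−βZ) dZ = phi₀·(e^(−β·Z₁) − e^(−β·Z₂)) / (β·(Z₂−Z₁))
e^(−0.59×1.6) = 0.3891; e^(−0.59×5.3) = 0.0438
⟨phi⟩ = 0.68 × (0.3891 − 0.0438) / (0.59 × 3.7) = 0.68 × 0.1581 = 0.1075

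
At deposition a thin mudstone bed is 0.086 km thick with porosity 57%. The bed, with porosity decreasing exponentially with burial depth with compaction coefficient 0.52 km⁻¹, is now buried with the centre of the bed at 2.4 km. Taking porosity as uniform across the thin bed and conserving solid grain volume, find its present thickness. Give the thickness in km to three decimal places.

Porosity at 2.4 km: φ = 0.57·exp(−0.52×2.4) = 0.1636
Solid-volume conservation: h(1−φ) = h₀(1−φ₀) ⇒ h = h₀·(1−φ₀)/(1−φ)
h = 0.086 × (1 − 0.57)/(1 − 0.1636) = 0.086 × 0.5141 = 0.0442 km

0.044 km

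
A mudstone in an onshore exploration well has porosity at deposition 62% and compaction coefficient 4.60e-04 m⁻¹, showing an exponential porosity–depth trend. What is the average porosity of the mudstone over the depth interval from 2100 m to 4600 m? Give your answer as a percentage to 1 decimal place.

14.0%

Working in km (1 km = 1000 m; β in km⁻¹ = β in m⁻¹ × 1000):
⟨n⟩ = (1/(d₂−d₁)) ∫ n₀ e^(−βd) dd = n₀·(e^(−β·d₁) − e^(−β·d₂)) / (β·(d₂−d₁))
e^(−0.46×2.1) = 0.3806; e^(−0.46×4.6) = 0.1205
⟨n⟩ = 0.62 × (0.3806 − 0.1205) / (0.46 × 2.5) = 0.62 × 0.2262 = 0.1402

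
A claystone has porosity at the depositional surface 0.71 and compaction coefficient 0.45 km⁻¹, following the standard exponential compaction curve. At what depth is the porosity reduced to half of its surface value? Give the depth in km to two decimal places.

n/n₀ = 1/2 ⇒ exp(−β·d) = 1/2 ⇒ d = ln(2) / β
d = 0.6931 / 0.45 = 1.540 km

1.54 km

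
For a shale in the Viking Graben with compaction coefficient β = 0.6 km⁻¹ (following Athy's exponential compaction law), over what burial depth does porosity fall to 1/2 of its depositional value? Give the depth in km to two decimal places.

1.16 km

φ/φ₀ = 1/2 ⇒ exp(−β·d) = 1/2 ⇒ d = ln(2) / β
d = 0.6931 / 0.6 = 1.155 km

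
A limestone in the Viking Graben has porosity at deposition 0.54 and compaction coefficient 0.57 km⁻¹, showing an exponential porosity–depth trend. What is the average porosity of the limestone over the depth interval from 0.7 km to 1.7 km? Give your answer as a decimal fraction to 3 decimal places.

0.276

⟨n⟩ = (1/(d₂−d₁)) ∫ n₀ e^(−cd) dd = n₀·(e^(−c·d₁) − e^(−c·d₂)) / (c·(d₂−d₁))
e^(−0.57×0.7) = 0.6710; e^(−0.57×1.7) = 0.3795
⟨n⟩ = 0.54 × (0.6710 − 0.3795) / (0.57 × 1) = 0.54 × 0.5115 = 0.2762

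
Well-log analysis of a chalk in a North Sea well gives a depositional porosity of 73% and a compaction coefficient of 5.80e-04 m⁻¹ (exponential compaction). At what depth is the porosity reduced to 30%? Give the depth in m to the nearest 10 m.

1530 m

Working in km (1 km = 1000 m; c in km⁻¹ = c in m⁻¹ × 1000):
Invert Athy's law: Z = ln(phi₀/phi) / c
Z = ln(0.73/0.3) / 0.58 = ln(2.433) / 0.58 = 0.8893 / 0.58 = 1.533 km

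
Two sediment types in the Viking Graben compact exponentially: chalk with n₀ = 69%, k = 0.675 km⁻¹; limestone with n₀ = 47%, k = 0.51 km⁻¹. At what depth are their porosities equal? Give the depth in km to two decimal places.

Set n₀ₐ e^(−kₐd) = n₀ᵦ e^(−kᵦd) ⇒ ln(n₀ₐ/n₀ᵦ) = (kₐ − kᵦ)·d
d = ln(0.69/0.47) / (0.675 − 0.51) = 0.3840 / 0.165 = 2.327 km

2.33 km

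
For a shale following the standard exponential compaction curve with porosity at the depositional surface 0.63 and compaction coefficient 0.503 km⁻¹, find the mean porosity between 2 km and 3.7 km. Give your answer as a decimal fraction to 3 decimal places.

⟨φ⟩ = (1/(Z₂−Z₁)) ∫ φ₀ e^(−kZ) dZ = φ₀·(e^(−k·Z₁) − e^(−k·Z₂)) / (k·(Z₂−Z₁))
e^(−0.503×2) = 0.3657; e^(−0.503×3.7) = 0.1555
⟨φ⟩ = 0.63 × (0.3657 − 0.1555) / (0.503 × 1.7) = 0.63 × 0.2458 = 0.1548

0.155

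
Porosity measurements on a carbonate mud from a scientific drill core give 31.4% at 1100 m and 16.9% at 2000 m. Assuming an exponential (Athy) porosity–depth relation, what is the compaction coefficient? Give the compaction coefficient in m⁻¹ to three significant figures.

0.000688 m⁻¹

Working in km (1 km = 1000 m; k in km⁻¹ = k in m⁻¹ × 1000):
Athy: φ(d) = φ₀ e^(−kd) ⇒ φ₁/φ₂ = e^{k(d₂−d₁)} ⇒ k = ln(φ₁/φ₂)/(d₂−d₁)
k = ln(0.314/0.169) / (2 − 1.1) = ln(1.858) / 0.9 = 0.6195 / 0.9 = 0.6883 km⁻¹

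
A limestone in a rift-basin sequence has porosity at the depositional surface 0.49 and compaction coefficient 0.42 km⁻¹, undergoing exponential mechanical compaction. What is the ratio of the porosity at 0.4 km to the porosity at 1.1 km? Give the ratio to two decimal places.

φ(Z₁)/φ(Z₂) = e^(−c·Z₁)/e^(−c·Z₂) = e^{c(Z₂−Z₁)}
= exp(0.42 × 0.7) = exp(0.294) = 1.3418

1.34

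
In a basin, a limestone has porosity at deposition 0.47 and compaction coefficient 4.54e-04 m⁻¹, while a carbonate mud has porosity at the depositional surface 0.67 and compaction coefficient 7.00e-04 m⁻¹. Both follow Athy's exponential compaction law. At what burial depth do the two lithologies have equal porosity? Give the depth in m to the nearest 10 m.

1440 m

Working in km (1 km = 1000 m; k in km⁻¹ = k in m⁻¹ × 1000):
Set n₀ₐ e^(−kₐd) = n₀ᵦ e^(−kᵦd) ⇒ ln(n₀ₐ/n₀ᵦ) = (kₐ − kᵦ)·d
d = ln(0.47/0.67) / (0.454 − 0.7) = -0.3545 / -0.246 = 1.441 km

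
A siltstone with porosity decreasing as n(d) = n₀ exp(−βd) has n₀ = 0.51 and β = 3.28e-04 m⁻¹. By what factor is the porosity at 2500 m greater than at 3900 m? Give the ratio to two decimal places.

1.58

Working in km (1 km = 1000 m; β in km⁻¹ = β in m⁻¹ × 1000):
n(d₁)/n(d₂) = e^(−β·d₁)/e^(−β·d₂) = e^{β(d₂−d₁)}
= exp(0.328 × 1.4) = exp(0.4592) = 1.5828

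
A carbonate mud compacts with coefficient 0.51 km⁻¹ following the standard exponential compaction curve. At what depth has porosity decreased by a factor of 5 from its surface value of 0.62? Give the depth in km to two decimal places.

3.16 km

n/n₀ = 1/5 ⇒ exp(−β·d) = 1/5 ⇒ d = ln(5) / β
d = 1.6094 / 0.51 = 3.156 km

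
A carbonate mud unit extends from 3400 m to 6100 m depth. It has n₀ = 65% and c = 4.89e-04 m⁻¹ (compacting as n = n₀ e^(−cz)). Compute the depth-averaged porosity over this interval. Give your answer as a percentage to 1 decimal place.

6.8%

Working in km (1 km = 1000 m; c in km⁻¹ = c in m⁻¹ × 1000):
⟨n⟩ = (1/(z₂−z₁)) ∫ n₀ e^(−cz) dz = n₀·(e^(−c·z₁) − e^(−c·z₂)) / (c·(z₂−z₁))
e^(−0.489×3.4) = 0.1896; e^(−0.489×6.1) = 0.0506
⟨n⟩ = 0.65 × (0.1896 − 0.0506) / (0.489 × 2.7) = 0.65 × 0.1053 = 0.0684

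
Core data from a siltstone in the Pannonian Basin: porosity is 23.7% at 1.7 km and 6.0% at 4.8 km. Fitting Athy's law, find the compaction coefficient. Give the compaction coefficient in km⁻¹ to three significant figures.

0.443 km⁻¹

Athy: φ(Z) = φ₀ e^(−kZ) ⇒ φ₁/φ₂ = e^{k(Z₂−Z₁)} ⇒ k = ln(φ₁/φ₂)/(Z₂−Z₁)
k = ln(0.237/0.06) / (4.8 − 1.7) = ln(3.95) / 3.1 = 1.3737 / 3.1 = 0.4431 km⁻¹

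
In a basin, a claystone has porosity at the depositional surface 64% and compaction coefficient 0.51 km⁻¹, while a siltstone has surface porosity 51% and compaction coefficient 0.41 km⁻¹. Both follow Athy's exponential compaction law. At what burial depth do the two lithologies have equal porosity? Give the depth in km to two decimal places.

Set φ₀ₐ e^(−kₐZ) = φ₀ᵦ e^(−kᵦZ) ⇒ ln(φ₀ₐ/φ₀ᵦ) = (kₐ − kᵦ)·Z
Z = ln(0.64/0.51) / (0.51 − 0.41) = 0.2271 / 0.1 = 2.271 km

2.27 km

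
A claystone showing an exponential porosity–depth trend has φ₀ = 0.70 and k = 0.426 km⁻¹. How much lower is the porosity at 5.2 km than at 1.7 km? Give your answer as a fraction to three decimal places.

φ(1.7) = 0.7·e^(−0.426×1.7) = 0.3393
φ(5.2) = 0.7·e^(−0.426×5.2) = 0.0764
Δφ = 0.3393 − 0.0764 = 0.2629

0.263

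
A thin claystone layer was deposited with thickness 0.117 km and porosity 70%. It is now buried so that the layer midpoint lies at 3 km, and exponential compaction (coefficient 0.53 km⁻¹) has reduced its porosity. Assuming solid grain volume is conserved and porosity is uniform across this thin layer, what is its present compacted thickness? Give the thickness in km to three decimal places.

0.041 km

Porosity at 3 km: phi = 0.7·exp(−0.53×3) = 0.1427
Solid-volume conservation: h(1−phi) = h₀(1−phi₀) ⇒ h = h₀·(1−phi₀)/(1−phi)
h = 0.117 × (1 − 0.7)/(1 − 0.1427) = 0.117 × 0.3500 = 0.0409 km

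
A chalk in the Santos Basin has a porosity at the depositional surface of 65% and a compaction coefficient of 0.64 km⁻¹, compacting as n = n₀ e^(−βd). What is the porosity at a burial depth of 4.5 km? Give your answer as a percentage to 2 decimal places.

n = n₀·exp(−β·d) = 0.65 × exp(−0.64 × 4.5) = 0.65 × exp(−2.88)
  = 0.65 × 0.0561 = 0.0365

3.65%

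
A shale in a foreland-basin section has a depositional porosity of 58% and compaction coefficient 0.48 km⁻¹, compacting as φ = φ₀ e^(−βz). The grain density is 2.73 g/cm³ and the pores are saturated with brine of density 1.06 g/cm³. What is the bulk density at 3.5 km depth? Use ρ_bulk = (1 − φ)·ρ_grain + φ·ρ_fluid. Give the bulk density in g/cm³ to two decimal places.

Porosity at depth: φ = 0.58·exp(−0.48×3.5) = 0.58×0.1864 = 0.1081
Bulk density: ρ_b = (1−φ)ρ_g + φ·ρ_f = 0.8919×2.73 + 0.1081×1.06
       = 2.435 + 0.115 = 2.549 g/cm³

2.55 g/cm³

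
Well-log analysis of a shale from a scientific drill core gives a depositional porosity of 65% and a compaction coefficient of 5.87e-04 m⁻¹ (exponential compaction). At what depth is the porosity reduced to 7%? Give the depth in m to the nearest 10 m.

3800 m

Working in km (1 km = 1000 m; c in km⁻¹ = c in m⁻¹ × 1000):
Invert Athy's law: z = ln(φ₀/φ) / c
z = ln(0.65/0.07) / 0.587 = ln(9.286) / 0.587 = 2.2285 / 0.587 = 3.796 km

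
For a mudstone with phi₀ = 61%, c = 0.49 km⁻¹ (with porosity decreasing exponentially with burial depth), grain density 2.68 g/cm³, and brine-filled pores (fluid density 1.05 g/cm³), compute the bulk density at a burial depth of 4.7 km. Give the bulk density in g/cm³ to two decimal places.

Porosity at depth: phi = 0.61·exp(−0.49×4.7) = 0.61×0.1000 = 0.0610
Bulk density: ρ_b = (1−phi)ρ_g + phi·ρ_f = 0.9390×2.68 + 0.0610×1.05
       = 2.517 + 0.064 = 2.581 g/cm³

2.58 g/cm³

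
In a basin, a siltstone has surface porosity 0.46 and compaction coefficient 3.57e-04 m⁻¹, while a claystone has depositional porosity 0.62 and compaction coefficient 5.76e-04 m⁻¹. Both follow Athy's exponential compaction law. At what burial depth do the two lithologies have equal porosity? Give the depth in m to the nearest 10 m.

1360 m

Working in km (1 km = 1000 m; c in km⁻¹ = c in m⁻¹ × 1000):
Set n₀ₐ e^(−cₐd) = n₀ᵦ e^(−cᵦd) ⇒ ln(n₀ₐ/n₀ᵦ) = (cₐ − cᵦ)·d
d = ln(0.46/0.62) / (0.357 − 0.576) = -0.2985 / -0.219 = 1.363 km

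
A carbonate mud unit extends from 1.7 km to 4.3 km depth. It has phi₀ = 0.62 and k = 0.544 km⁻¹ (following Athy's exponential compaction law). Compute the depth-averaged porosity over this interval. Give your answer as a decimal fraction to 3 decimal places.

⟨phi⟩ = (1/(z₂−z₁)) ∫ phi₀ e^(−kz) dz = phi₀·(e^(−k·z₁) − e^(−k·z₂)) / (k·(z₂−z₁))
e^(−0.544×1.7) = 0.3966; e^(−0.544×4.3) = 0.0964
⟨phi⟩ = 0.62 × (0.3966 − 0.0964) / (0.544 × 2.6) = 0.62 × 0.2122 = 0.1316

0.132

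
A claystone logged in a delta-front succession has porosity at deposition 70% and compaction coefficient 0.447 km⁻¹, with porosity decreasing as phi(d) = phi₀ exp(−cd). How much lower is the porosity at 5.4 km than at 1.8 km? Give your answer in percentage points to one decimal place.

25.0 percentage points

phi(1.8) = 0.7·e^(−0.447×1.8) = 0.3131
phi(5.4) = 0.7·e^(−0.447×5.4) = 0.0626
Δphi = 0.3131 − 0.0626 = 0.2505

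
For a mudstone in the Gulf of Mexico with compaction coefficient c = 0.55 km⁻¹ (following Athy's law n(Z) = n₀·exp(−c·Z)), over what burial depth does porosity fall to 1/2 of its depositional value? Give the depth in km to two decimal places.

1.26 km

n/n₀ = 1/2 ⇒ exp(−c·Z) = 1/2 ⇒ Z = ln(2) / c
Z = 0.6931 / 0.55 = 1.260 km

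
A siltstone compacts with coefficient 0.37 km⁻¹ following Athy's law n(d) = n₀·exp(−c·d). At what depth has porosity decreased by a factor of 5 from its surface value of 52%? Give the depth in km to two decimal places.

n/n₀ = 1/5 ⇒ exp(−c·d) = 1/5 ⇒ d = ln(5) / c
d = 1.6094 / 0.37 = 4.350 km

4.35 km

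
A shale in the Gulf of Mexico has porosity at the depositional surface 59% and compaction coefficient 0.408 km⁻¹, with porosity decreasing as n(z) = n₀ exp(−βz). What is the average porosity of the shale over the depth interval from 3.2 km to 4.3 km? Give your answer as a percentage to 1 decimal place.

12.9%

⟨n⟩ = (1/(z₂−z₁)) ∫ n₀ e^(−βz) dz = n₀·(e^(−β·z₁) − e^(−β·z₂)) / (β·(z₂−z₁))
e^(−0.408×3.2) = 0.2710; e^(−0.408×4.3) = 0.1730
⟨n⟩ = 0.59 × (0.2710 − 0.1730) / (0.408 × 1.1) = 0.59 × 0.2184 = 0.1288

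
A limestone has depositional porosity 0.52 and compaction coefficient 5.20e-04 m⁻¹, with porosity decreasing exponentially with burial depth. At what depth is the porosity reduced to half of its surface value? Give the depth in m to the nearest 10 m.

Working in km (1 km = 1000 m; k in km⁻¹ = k in m⁻¹ × 1000):
n/n₀ = 1/2 ⇒ exp(−k·d) = 1/2 ⇒ d = ln(2) / k
d = 0.6931 / 0.52 = 1.333 km

1330 m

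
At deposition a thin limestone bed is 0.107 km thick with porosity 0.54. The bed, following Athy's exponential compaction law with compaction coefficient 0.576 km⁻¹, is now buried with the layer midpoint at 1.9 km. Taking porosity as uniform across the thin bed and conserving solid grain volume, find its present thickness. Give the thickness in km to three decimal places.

Porosity at 1.9 km: φ = 0.54·exp(−0.576×1.9) = 0.1808
Solid-volume conservation: h(1−φ) = h₀(1−φ₀) ⇒ h = h₀·(1−φ₀)/(1−φ)
h = 0.107 × (1 − 0.54)/(1 − 0.1808) = 0.107 × 0.5615 = 0.0601 km

0.060 km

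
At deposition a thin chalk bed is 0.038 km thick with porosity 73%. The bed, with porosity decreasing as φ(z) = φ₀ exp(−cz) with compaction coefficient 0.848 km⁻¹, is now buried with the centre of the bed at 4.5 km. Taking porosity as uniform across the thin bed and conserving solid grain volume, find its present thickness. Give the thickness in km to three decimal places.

Porosity at 4.5 km: φ = 0.73·exp(−0.848×4.5) = 0.0161
Solid-volume conservation: h(1−φ) = h₀(1−φ₀) ⇒ h = h₀·(1−φ₀)/(1−φ)
h = 0.038 × (1 − 0.73)/(1 − 0.0161) = 0.038 × 0.2744 = 0.0104 km

0.010 km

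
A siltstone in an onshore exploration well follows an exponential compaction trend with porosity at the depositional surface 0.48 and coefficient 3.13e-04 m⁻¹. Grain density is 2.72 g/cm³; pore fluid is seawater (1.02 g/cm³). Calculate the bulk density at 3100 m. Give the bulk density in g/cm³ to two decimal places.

2.41 g/cm³

Working in km (1 km = 1000 m; β in km⁻¹ = β in m⁻¹ × 1000):
Porosity at depth: phi = 0.48·exp(−0.313×3.1) = 0.48×0.3790 = 0.1819
Bulk density: ρ_b = (1−phi)ρ_g + phi·ρ_f = 0.8181×2.72 + 0.1819×1.02
       = 2.225 + 0.186 = 2.411 g/cm³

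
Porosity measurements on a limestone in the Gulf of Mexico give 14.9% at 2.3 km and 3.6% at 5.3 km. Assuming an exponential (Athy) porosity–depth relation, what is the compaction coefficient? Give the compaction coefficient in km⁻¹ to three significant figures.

Athy: n(d) = n₀ e^(−cd) ⇒ n₁/n₂ = e^{c(d₂−d₁)} ⇒ c = ln(n₁/n₂)/(d₂−d₁)
c = ln(0.149/0.036) / (5.3 − 2.3) = ln(4.139) / 3 = 1.4204 / 3 = 0.4735 km⁻¹

0.473 km⁻¹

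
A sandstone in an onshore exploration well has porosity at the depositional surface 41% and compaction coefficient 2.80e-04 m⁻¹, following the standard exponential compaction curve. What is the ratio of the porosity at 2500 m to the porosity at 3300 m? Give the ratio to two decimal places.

Working in km (1 km = 1000 m; c in km⁻¹ = c in m⁻¹ × 1000):
phi(Z₁)/phi(Z₂) = e^(−c·Z₁)/e^(−c·Z₂) = e^{c(Z₂−Z₁)}
= exp(0.28 × 0.8) = exp(0.224) = 1.2511

1.25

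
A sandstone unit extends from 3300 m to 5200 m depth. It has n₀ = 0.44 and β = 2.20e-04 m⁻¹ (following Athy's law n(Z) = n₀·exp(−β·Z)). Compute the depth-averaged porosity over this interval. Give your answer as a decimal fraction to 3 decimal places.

0.174

Working in km (1 km = 1000 m; β in km⁻¹ = β in m⁻¹ × 1000):
⟨n⟩ = (1/(Z₂−Z₁)) ∫ n₀ e^(−βZ) dZ = n₀·(e^(−β·Z₁) − e^(−β·Z₂)) / (β·(Z₂−Z₁))
e^(−0.22×3.3) = 0.4838; e^(−0.22×5.2) = 0.3185
⟨n⟩ = 0.44 × (0.4838 − 0.3185) / (0.22 × 1.9) = 0.44 × 0.3955 = 0.1740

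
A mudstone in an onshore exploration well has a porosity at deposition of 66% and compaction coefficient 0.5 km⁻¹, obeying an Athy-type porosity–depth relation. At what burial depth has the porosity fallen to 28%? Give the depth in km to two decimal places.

Invert Athy's law: d = ln(φ₀/φ) / k
d = ln(0.66/0.28) / 0.5 = ln(2.357) / 0.5 = 0.8575 / 0.5 = 1.715 km

1.71 km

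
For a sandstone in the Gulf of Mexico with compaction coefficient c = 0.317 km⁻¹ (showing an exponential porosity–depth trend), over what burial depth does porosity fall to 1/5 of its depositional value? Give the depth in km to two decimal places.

5.08 km

φ/φ₀ = 1/5 ⇒ exp(−c·Z) = 1/5 ⇒ Z = ln(5) / c
Z = 1.6094 / 0.317 = 5.077 km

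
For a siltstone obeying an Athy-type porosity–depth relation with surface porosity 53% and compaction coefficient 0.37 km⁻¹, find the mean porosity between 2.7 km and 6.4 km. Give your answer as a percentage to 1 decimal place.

⟨n⟩ = (1/(z₂−z₁)) ∫ n₀ e^(−βz) dz = n₀·(e^(−β·z₁) − e^(−β·z₂)) / (β·(z₂−z₁))
e^(−0.37×2.7) = 0.3682; e^(−0.37×6.4) = 0.0937
⟨n⟩ = 0.53 × (0.3682 − 0.0937) / (0.37 × 3.7) = 0.53 × 0.2006 = 0.1063

10.6%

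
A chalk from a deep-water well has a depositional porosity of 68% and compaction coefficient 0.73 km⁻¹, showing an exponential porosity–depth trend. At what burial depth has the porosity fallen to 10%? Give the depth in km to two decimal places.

Invert Athy's law: z = ln(n₀/n) / c
z = ln(0.68/0.1) / 0.73 = ln(6.8) / 0.73 = 1.9169 / 0.73 = 2.626 km

2.63 km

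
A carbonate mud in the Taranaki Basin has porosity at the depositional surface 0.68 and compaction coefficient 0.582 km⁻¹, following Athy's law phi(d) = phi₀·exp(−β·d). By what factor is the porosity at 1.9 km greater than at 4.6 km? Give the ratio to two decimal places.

phi(d₁)/phi(d₂) = e^(−β·d₁)/e^(−β·d₂) = e^{β(d₂−d₁)}
= exp(0.582 × 2.7) = exp(1.571) = 4.8134

4.81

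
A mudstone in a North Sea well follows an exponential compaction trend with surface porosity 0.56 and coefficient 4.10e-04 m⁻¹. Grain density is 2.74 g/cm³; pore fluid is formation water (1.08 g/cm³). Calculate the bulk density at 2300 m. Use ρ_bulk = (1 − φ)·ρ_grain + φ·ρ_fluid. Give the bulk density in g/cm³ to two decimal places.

Working in km (1 km = 1000 m; k in km⁻¹ = k in m⁻¹ × 1000):
Porosity at depth: phi = 0.56·exp(−0.41×2.3) = 0.56×0.3895 = 0.2181
Bulk density: ρ_b = (1−phi)ρ_g + phi·ρ_f = 0.7819×2.74 + 0.2181×1.08
       = 2.142 + 0.236 = 2.378 g/cm³

2.38 g/cm³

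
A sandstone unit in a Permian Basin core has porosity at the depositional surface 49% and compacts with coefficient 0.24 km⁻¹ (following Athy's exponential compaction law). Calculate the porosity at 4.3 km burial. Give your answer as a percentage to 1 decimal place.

φ = φ₀·exp(−k·Z) = 0.49 × exp(−0.24 × 4.3) = 0.49 × exp(−1.032)
  = 0.49 × 0.3563 = 0.1746

17.5%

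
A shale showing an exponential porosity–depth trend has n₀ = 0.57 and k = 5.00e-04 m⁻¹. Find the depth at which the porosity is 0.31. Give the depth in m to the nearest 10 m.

Working in km (1 km = 1000 m; k in km⁻¹ = k in m⁻¹ × 1000):
Invert Athy's law: Z = ln(n₀/n) / k
Z = ln(0.57/0.31) / 0.5 = ln(1.839) / 0.5 = 0.6091 / 0.5 = 1.218 km

1220 m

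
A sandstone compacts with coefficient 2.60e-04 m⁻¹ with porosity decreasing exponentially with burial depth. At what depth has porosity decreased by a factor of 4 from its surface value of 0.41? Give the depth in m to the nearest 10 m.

5330 m

Working in km (1 km = 1000 m; k in km⁻¹ = k in m⁻¹ × 1000):
n/n₀ = 1/4 ⇒ exp(−k·Z) = 1/4 ⇒ Z = ln(4) / k
Z = 1.3863 / 0.26 = 5.332 km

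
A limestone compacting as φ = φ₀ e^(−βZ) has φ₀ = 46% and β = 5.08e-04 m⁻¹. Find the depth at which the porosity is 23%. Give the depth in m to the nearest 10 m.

Working in km (1 km = 1000 m; β in km⁻¹ = β in m⁻¹ × 1000):
Invert Athy's law: Z = ln(φ₀/φ) / β
Z = ln(0.46/0.23) / 0.508 = ln(2) / 0.508 = 0.6931 / 0.508 = 1.364 km

1360 m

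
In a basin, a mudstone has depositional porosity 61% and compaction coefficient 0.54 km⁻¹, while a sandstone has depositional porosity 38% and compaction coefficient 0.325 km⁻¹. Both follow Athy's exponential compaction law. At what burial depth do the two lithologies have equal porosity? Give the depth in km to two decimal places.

2.20 km

Set phi₀ₐ e^(−kₐZ) = phi₀ᵦ e^(−kᵦZ) ⇒ ln(phi₀ₐ/phi₀ᵦ) = (kₐ − kᵦ)·Z
Z = ln(0.61/0.38) / (0.54 − 0.325) = 0.4733 / 0.215 = 2.201 km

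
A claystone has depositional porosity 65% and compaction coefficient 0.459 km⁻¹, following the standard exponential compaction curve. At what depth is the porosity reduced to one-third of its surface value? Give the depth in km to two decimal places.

2.39 km

φ/φ₀ = 1/3 ⇒ exp(−c·Z) = 1/3 ⇒ Z = ln(3) / c
Z = 1.0986 / 0.459 = 2.393 km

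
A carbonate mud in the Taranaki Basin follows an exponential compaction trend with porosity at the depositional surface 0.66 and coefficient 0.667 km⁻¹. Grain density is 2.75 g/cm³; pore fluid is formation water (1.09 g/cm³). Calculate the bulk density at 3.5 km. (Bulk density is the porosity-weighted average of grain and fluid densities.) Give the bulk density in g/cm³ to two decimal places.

2.64 g/cm³

Porosity at depth: φ = 0.66·exp(−0.667×3.5) = 0.66×0.0969 = 0.0639
Bulk density: ρ_b = (1−φ)ρ_g + φ·ρ_f = 0.9361×2.75 + 0.0639×1.09
       = 2.574 + 0.070 = 2.644 g/cm³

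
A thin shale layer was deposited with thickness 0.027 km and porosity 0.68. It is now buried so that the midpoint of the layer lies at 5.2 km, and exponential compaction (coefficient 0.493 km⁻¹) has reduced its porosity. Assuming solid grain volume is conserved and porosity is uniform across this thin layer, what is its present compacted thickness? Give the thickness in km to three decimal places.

Porosity at 5.2 km: φ = 0.68·exp(−0.493×5.2) = 0.0524
Solid-volume conservation: h(1−φ) = h₀(1−φ₀) ⇒ h = h₀·(1−φ₀)/(1−φ)
h = 0.027 × (1 − 0.68)/(1 − 0.0524) = 0.027 × 0.3377 = 0.0091 km

0.009 km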